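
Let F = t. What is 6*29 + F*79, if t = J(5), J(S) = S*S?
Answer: 2149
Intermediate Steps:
J(S) = S²
t = 25 (t = 5² = 25)
F = 25
6*29 + F*79 = 6*29 + 25*79 = 174 + 1975 = 2149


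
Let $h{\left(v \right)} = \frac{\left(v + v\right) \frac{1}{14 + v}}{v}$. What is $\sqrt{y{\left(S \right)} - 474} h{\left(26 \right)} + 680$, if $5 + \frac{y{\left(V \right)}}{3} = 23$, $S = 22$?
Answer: $680 + \frac{i \sqrt{105}}{10} \approx 680.0 + 1.0247 i$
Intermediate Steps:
$y{\left(V \right)} = 54$ ($y{\left(V \right)} = -15 + 3 \cdot 23 = -15 + 69 = 54$)
$h{\left(v \right)} = \frac{2}{14 + v}$ ($h{\left(v \right)} = \frac{2 v \frac{1}{14 + v}}{v} = \frac{2}{14 + v}$)
$\sqrt{y{\left(S \right)} - 474} h{\left(26 \right)} + 680 = \sqrt{54 - 474} \frac{2}{14 + 26} + 680 = \sqrt{-420} \cdot \frac{2}{40} + 680 = 2 i \sqrt{105} \cdot 2 \cdot \frac{1}{40} + 680 = 2 i \sqrt{105} \cdot \frac{1}{20} + 680 = \frac{i \sqrt{105}}{10} + 680 = 680 + \frac{i \sqrt{105}}{10}$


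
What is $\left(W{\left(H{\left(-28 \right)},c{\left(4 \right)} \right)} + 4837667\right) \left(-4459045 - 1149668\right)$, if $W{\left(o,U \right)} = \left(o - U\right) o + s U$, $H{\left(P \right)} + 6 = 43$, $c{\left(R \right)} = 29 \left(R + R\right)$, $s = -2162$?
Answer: $-24279378226884$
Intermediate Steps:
$c{\left(R \right)} = 58 R$ ($c{\left(R \right)} = 29 \cdot 2 R = 58 R$)
$H{\left(P \right)} = 37$ ($H{\left(P \right)} = -6 + 43 = 37$)
$W{\left(o,U \right)} = - 2162 U + o \left(o - U\right)$ ($W{\left(o,U \right)} = \left(o - U\right) o - 2162 U = o \left(o - U\right) - 2162 U = - 2162 U + o \left(o - U\right)$)
$\left(W{\left(H{\left(-28 \right)},c{\left(4 \right)} \right)} + 4837667\right) \left(-4459045 - 1149668\right) = \left(\left(37^{2} - 2162 \cdot 58 \cdot 4 - 58 \cdot 4 \cdot 37\right) + 4837667\right) \left(-4459045 - 1149668\right) = \left(\left(1369 - 501584 - 232 \cdot 37\right) + 4837667\right) \left(-5608713\right) = \left(\left(1369 - 501584 - 8584\right) + 4837667\right) \left(-5608713\right) = \left(-508799 + 4837667\right) \left(-5608713\right) = 4328868 \left(-5608713\right) = -24279378226884$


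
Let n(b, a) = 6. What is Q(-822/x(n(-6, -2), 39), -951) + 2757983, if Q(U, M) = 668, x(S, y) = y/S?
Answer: 2758651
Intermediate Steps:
Q(-822/x(n(-6, -2), 39), -951) + 2757983 = 668 + 2757983 = 2758651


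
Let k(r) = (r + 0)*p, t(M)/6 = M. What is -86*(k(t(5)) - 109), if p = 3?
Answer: 1634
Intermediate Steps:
t(M) = 6*M
k(r) = 3*r (k(r) = (r + 0)*3 = r*3 = 3*r)
-86*(k(t(5)) - 109) = -86*(3*(6*5) - 109) = -86*(3*30 - 109) = -86*(90 - 109) = -86*(-19) = 1634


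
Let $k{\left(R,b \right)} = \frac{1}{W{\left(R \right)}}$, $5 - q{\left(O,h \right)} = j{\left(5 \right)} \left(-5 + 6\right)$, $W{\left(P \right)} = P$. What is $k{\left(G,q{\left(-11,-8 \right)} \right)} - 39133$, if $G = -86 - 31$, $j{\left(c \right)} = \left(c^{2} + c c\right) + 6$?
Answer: $- \frac{4578562}{117} \approx -39133.0$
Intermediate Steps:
$j{\left(c \right)} = 6 + 2 c^{2}$ ($j{\left(c \right)} = \left(c^{2} + c^{2}\right) + 6 = 2 c^{2} + 6 = 6 + 2 c^{2}$)
$q{\left(O,h \right)} = -51$ ($q{\left(O,h \right)} = 5 - \left(6 + 2 \cdot 5^{2}\right) \left(-5 + 6\right) = 5 - \left(6 + 2 \cdot 25\right) 1 = 5 - \left(6 + 50\right) 1 = 5 - 56 \cdot 1 = 5 - 56 = -51$)
$G = -117$
$k{\left(R,b \right)} = \frac{1}{R}$
$k{\left(G,q{\left(-11,-8 \right)} \right)} - 39133 = \frac{1}{-117} - 39133 = - \frac{1}{117} - 39133 = - \frac{4578562}{117}$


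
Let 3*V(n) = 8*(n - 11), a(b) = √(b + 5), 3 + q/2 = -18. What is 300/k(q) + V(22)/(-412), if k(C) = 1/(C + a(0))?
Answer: -3893422/309 + 300*√5 ≈ -11929.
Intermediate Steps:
q = -42 (q = -6 + 2*(-18) = -6 - 36 = -42)
a(b) = √(5 + b)
V(n) = -88/3 + 8*n/3 (V(n) = (8*(n - 11))/3 = (8*(-11 + n))/3 = (-88 + 8*n)/3 = -88/3 + 8*n/3)
k(C) = 1/(C + √5) (k(C) = 1/(C + √(5 + 0)) = 1/(C + √5))
300/k(q) + V(22)/(-412) = 300/(1/(-42 + √5)) + (-88/3 + (8/3)*22)/(-412) = 300*(-42 + √5) + (-88/3 + 176/3)*(-1/412) = (-12600 + 300*√5) + (88/3)*(-1/412) = (-12600 + 300*√5) - 22/309 = -3893422/309 + 300*√5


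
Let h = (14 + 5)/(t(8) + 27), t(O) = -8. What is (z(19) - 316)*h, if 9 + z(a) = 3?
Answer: -322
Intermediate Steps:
z(a) = -6 (z(a) = -9 + 3 = -6)
h = 1 (h = (14 + 5)/(-8 + 27) = 19/19 = 19*(1/19) = 1)
(z(19) - 316)*h = (-6 - 316)*1 = -322*1 = -322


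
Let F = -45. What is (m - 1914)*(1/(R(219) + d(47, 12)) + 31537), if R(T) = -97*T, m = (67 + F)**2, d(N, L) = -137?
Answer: -96419331437/2138 ≈ -4.5098e+7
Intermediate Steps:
m = 484 (m = (67 - 45)**2 = 22**2 = 484)
(m - 1914)*(1/(R(219) + d(47, 12)) + 31537) = (484 - 1914)*(1/(-97*219 - 137) + 31537) = -1430*(1/(-21243 - 137) + 31537) = -1430*(1/(-21380) + 31537) = -1430*(-1/21380 + 31537) = -1430*674261059/21380 = -96419331437/2138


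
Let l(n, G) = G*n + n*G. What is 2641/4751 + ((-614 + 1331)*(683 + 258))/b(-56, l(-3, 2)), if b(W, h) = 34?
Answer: 3205575241/161534 ≈ 19845.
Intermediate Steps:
l(n, G) = 2*G*n (l(n, G) = G*n + G*n = 2*G*n)
2641/4751 + ((-614 + 1331)*(683 + 258))/b(-56, l(-3, 2)) = 2641/4751 + ((-614 + 1331)*(683 + 258))/34 = 2641*(1/4751) + (717*941)*(1/34) = 2641/4751 + 674697*(1/34) = 2641/4751 + 674697/34 = 3205575241/161534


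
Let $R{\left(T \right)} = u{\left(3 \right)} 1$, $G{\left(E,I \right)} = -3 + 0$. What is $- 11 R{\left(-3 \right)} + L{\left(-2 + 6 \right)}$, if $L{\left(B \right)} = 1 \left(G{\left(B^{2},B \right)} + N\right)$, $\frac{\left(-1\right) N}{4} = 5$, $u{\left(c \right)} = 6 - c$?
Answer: $-56$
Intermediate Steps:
$N = -20$ ($N = \left(-4\right) 5 = -20$)
$G{\left(E,I \right)} = -3$
$L{\left(B \right)} = -23$ ($L{\left(B \right)} = 1 \left(-3 - 20\right) = 1 \left(-23\right) = -23$)
$R{\left(T \right)} = 3$ ($R{\left(T \right)} = \left(6 - 3\right) 1 = 3 \cdot 1 = 3$)
$- 11 R{\left(-3 \right)} + L{\left(-2 + 6 \right)} = \left(-11\right) 3 - 23 = -33 - 23 = -56$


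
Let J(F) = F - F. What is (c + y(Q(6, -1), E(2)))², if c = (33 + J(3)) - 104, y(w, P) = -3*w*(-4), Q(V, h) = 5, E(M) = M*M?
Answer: 121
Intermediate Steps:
E(M) = M²
y(w, P) = 12*w
J(F) = 0
c = -71 (c = (33 + 0) - 104 = 33 - 104 = -71)
(c + y(Q(6, -1), E(2)))² = (-71 + 12*5)² = (-71 + 60)² = (-11)² = 121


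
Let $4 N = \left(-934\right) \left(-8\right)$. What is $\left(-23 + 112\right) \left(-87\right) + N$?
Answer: $-5875$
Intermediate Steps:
$N = 1868$ ($N = \frac{\left(-934\right) \left(-8\right)}{4} = \frac{1}{4} \cdot 7472 = 1868$)
$\left(-23 + 112\right) \left(-87\right) + N = \left(-23 + 112\right) \left(-87\right) + 1868 = 89 \left(-87\right) + 1868 = -7743 + 1868 = -5875$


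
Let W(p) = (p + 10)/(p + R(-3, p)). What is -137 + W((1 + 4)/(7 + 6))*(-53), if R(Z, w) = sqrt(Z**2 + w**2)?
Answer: -19178/169 - 795*sqrt(1546)/169 ≈ -298.44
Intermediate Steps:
W(p) = (10 + p)/(p + sqrt(9 + p**2)) (W(p) = (p + 10)/(p + sqrt((-3)**2 + p**2)) = (10 + p)/(p + sqrt(9 + p**2)))
-137 + W((1 + 4)/(7 + 6))*(-53) = -137 + ((10 + (1 + 4)/(7 + 6))/((1 + 4)/(7 + 6) + sqrt(9 + ((1 + 4)/(7 + 6))**2)))*(-53) = -137 + ((10 + 5/13)/(5/13 + sqrt(9 + (5/13)**2)))*(-53) = -137 + ((135/13)/(5/13 + sqrt(9 + 25/169)))*(-53) = -137 + ((135/13)/(5/13 + sqrt(1546/169)))*(-53) = -137 + ((135/13)/(5/13 + sqrt(1546)/13))*(-53) = -137 + (135/(13*(5/13 + sqrt(1546)/13)))*(-53) = -137 - 7155/(13*(5/13 + sqrt(1546)/13))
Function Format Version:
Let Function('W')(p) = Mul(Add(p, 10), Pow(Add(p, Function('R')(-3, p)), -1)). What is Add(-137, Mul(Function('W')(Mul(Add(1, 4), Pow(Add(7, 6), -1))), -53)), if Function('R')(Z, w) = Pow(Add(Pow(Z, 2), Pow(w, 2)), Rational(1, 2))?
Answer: Add(Rational(-19178, 169), Mul(Rational(-795, 169), Pow(1546, Rational(1, 2)))) ≈ -298.44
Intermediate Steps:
Function('W')(p) = Mul(Pow(Add(p, Pow(Add(9, Pow(p, 2)), Rational(1, 2))), -1), Add(10, p)) (Function('W')(p) = Mul(Add(p, 10), Pow(Add(p, Pow(Add(Pow(-3, 2), Pow(p, 2)), Rational(1, 2))), -1)) = Mul(Add(10, p), Pow(Add(p, Pow(Add(9, Pow(p, 2)), Rational(1, 2))), -1)) = Mul(Pow(Add(p, Pow(Add(9, Pow(p, 2)), Rational(1, 2))), -1), Add(10, p)))
Add(-137, Mul(Function('W')(Mul(Add(1, 4), Pow(Add(7, 6), -1))), -53)) = Add(-137, Mul(Mul(Pow(Add(Mul(Add(1, 4), Pow(Add(7, 6), -1)), Pow(Add(9, Pow(Mul(Add(1, 4), Pow(Add(7, 6), -1)), 2)), Rational(1, 2))), -1), Add(10, Mul(Add(1, 4), Pow(Add(7, 6), -1)))), -53)) = Add(-137, Mul(Mul(Pow(Add(Mul(5, Pow(13, -1)), Pow(Add(9, Pow(Mul(5, Pow(13, -1)), 2)), Rational(1, 2))), -1), Add(10, Mul(5, Pow(13, -1)))), -53)) = Add(-137, Mul(Mul(Pow(Add(Mul(5, Rational(1, 13)), Pow(Add(9, Pow(Mul(5, Rational(1, 13)), 2)), Rational(1, 2))), -1), Add(10, Mul(5, Rational(1, 13)))), -53)) = Add(-137, Mul(Mul(Pow(Add(Rational(5, 13), Pow(Add(9, Pow(Rational(5, 13), 2)), Rational(1, 2))), -1), Add(10, Rational(5, 13))), -53)) = Add(-137, Mul(Mul(Pow(Add(Rational(5, 13), Pow(Add(9, Rational(25, 169)), Rational(1, 2))), -1), Rational(135, 13)), -53)) = Add(-137, Mul(Mul(Pow(Add(Rational(5, 13), Pow(Rational(1546, 169), Rational(1, 2))), -1), Rational(135, 13)), -53)) = Add(-137, Mul(Mul(Pow(Add(Rational(5, 13), Mul(Rational(1, 13), Pow(1546, Rational(1, 2)))), -1), Rational(135, 13)), -53)) = Add(-137, Mul(Mul(Rational(135, 13), Pow(Add(Rational(5, 13), Mul(Rational(1, 13), Pow(1546, Rational(1, 2)))), -1)), -53)) = Add(-137, Mul(Rational(-7155, 13), Pow(Add(Rational(5, 13), Mul(Rational(1, 13), Pow(1546, Rational(1, 2)))), -1)))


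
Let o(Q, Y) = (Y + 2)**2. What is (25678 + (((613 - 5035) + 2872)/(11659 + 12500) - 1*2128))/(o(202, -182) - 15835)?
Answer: 113788580/80038767 ≈ 1.4217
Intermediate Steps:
o(Q, Y) = (2 + Y)**2
(25678 + (((613 - 5035) + 2872)/(11659 + 12500) - 1*2128))/(o(202, -182) - 15835) = (25678 + (((613 - 5035) + 2872)/(11659 + 12500) - 1*2128))/((2 - 182)**2 - 15835) = (25678 + ((-4422 + 2872)/24159 - 2128))/((-180)**2 - 15835) = (25678 + (-1550*1/24159 - 2128))/(32400 - 15835) = (25678 + (-1550/24159 - 2128))/16565 = (25678 - 51411902/24159)*(1/16565) = (568942900/24159)*(1/16565) = 113788580/80038767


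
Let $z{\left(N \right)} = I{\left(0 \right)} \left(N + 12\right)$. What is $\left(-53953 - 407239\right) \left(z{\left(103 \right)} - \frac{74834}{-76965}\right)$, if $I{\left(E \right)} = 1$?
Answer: $- \frac{4116511704328}{76965} \approx -5.3486 \cdot 10^{7}$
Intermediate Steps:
$z{\left(N \right)} = 12 + N$ ($z{\left(N \right)} = 1 \left(N + 12\right) = 1 \left(12 + N\right) = 12 + N$)
$\left(-53953 - 407239\right) \left(z{\left(103 \right)} - \frac{74834}{-76965}\right) = \left(-53953 - 407239\right) \left(\left(12 + 103\right) - \frac{74834}{-76965}\right) = - 461192 \left(115 - - \frac{74834}{76965}\right) = - 461192 \left(115 + \frac{74834}{76965}\right) = \left(-461192\right) \frac{8925809}{76965} = - \frac{4116511704328}{76965}$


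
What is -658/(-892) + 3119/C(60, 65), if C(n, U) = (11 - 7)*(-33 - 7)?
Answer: -669217/35680 ≈ -18.756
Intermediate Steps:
C(n, U) = -160 (C(n, U) = 4*(-40) = -160)
-658/(-892) + 3119/C(60, 65) = -658/(-892) + 3119/(-160) = -658*(-1/892) + 3119*(-1/160) = 329/446 - 3119/160 = -669217/35680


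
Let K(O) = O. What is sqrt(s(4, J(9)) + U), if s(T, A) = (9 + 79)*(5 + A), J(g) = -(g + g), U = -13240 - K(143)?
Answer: I*sqrt(14527) ≈ 120.53*I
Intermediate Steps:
U = -13383 (U = -13240 - 1*143 = -13240 - 143 = -13383)
J(g) = -2*g
s(T, A) = 440 + 88*A (s(T, A) = 88*(5 + A) = 440 + 88*A)
sqrt(s(4, J(9)) + U) = sqrt((440 + 88*(-2*9)) - 13383) = sqrt((440 + 88*(-18)) - 13383) = sqrt((440 - 1584) - 13383) = sqrt(-1144 - 13383) = sqrt(-14527) = I*sqrt(14527)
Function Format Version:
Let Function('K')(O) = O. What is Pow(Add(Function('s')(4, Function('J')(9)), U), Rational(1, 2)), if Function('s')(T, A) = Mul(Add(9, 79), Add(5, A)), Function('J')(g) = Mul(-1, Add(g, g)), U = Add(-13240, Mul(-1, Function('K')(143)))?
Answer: Mul(I, Pow(14527, Rational(1, 2))) ≈ Mul(120.53, I)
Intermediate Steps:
U = -13383 (U = Add(-13240, Mul(-1, 143)) = Add(-13240, -143) = -13383)
Function('J')(g) = Mul(-2, g) (Function('J')(g) = Mul(-1, Mul(2, g)) = Mul(-2, g))
Function('s')(T, A) = Add(440, Mul(88, A)) (Function('s')(T, A) = Mul(88, Add(5, A)) = Add(440, Mul(88, A)))
Pow(Add(Function('s')(4, Function('J')(9)), U), Rational(1, 2)) = Pow(Add(Add(440, Mul(88, Mul(-2, 9))), -13383), Rational(1, 2)) = Pow(Add(Add(440, Mul(88, -18)), -13383), Rational(1, 2)) = Pow(Add(Add(440, -1584), -13383), Rational(1, 2)) = Pow(Add(-1144, -13383), Rational(1, 2)) = Pow(-14527, Rational(1, 2)) = Mul(I, Pow(14527, Rational(1, 2)))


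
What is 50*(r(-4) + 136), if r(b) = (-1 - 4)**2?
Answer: 8050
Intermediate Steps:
r(b) = 25 (r(b) = (-5)**2 = 25)
50*(r(-4) + 136) = 50*(25 + 136) = 50*161 = 8050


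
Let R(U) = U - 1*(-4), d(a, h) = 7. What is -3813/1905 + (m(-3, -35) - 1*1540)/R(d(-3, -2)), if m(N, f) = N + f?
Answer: -1016011/6985 ≈ -145.46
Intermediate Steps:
R(U) = 4 + U (R(U) = U + 4 = 4 + U)
-3813/1905 + (m(-3, -35) - 1*1540)/R(d(-3, -2)) = -3813/1905 + ((-3 - 35) - 1*1540)/(4 + 7) = -3813*1/1905 + (-38 - 1540)/11 = -1271/635 - 1578*1/11 = -1271/635 - 1578/11 = -1016011/6985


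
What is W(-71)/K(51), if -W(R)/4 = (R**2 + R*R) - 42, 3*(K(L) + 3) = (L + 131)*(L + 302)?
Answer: -120480/64237 ≈ -1.8756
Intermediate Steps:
K(L) = -3 + (131 + L)*(302 + L)/3 (K(L) = -3 + ((L + 131)*(L + 302))/3 = -3 + ((131 + L)*(302 + L))/3 = -3 + (131 + L)*(302 + L)/3)
W(R) = 168 - 8*R**2 (W(R) = -4*((R**2 + R*R) - 42) = -4*((R**2 + R**2) - 42) = -4*(2*R**2 - 42) = -4*(-42 + 2*R**2) = 168 - 8*R**2)
W(-71)/K(51) = (168 - 8*(-71)**2)/(39553/3 + (1/3)*51**2 + (433/3)*51) = (168 - 8*5041)/(39553/3 + (1/3)*2601 + 7361) = (168 - 40328)/(39553/3 + 867 + 7361) = -40160/64237/3 = -40160*3/64237 = -120480/64237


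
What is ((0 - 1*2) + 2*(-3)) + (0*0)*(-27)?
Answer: -8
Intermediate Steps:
((0 - 1*2) + 2*(-3)) + (0*0)*(-27) = ((0 - 2) - 6) + 0*(-27) = (-2 - 6) + 0 = -8 + 0 = -8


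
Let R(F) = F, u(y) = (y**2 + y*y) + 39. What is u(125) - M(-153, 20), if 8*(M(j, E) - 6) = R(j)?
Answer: 250417/8 ≈ 31302.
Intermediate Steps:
u(y) = 39 + 2*y**2 (u(y) = (y**2 + y**2) + 39 = 2*y**2 + 39 = 39 + 2*y**2)
M(j, E) = 6 + j/8
u(125) - M(-153, 20) = (39 + 2*125**2) - (6 + (1/8)*(-153)) = (39 + 2*15625) - (6 - 153/8) = (39 + 31250) - 1*(-105/8) = 31289 + 105/8 = 250417/8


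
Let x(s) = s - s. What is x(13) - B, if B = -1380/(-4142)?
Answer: -690/2071 ≈ -0.33317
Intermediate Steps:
x(s) = 0
B = 690/2071 (B = -1380*(-1/4142) = 690/2071 ≈ 0.33317)
x(13) - B = 0 - 1*690/2071 = 0 - 690/2071 = -690/2071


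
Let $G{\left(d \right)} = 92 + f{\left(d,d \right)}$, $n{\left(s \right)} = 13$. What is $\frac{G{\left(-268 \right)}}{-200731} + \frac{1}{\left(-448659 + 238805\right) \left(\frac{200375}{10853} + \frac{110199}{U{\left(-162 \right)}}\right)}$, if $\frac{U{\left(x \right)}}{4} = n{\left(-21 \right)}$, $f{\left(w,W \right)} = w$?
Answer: $\frac{22278886296682426}{25409514176130637339} \approx 0.00087679$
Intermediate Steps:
$U{\left(x \right)} = 52$ ($U{\left(x \right)} = 4 \cdot 13 = 52$)
$G{\left(d \right)} = 92 + d$
$\frac{G{\left(-268 \right)}}{-200731} + \frac{1}{\left(-448659 + 238805\right) \left(\frac{200375}{10853} + \frac{110199}{U{\left(-162 \right)}}\right)} = \frac{92 - 268}{-200731} + \frac{1}{\left(-448659 + 238805\right) \left(\frac{200375}{10853} + \frac{110199}{52}\right)} = \left(-176\right) \left(- \frac{1}{200731}\right) + \frac{1}{\left(-209854\right) \left(200375 \cdot \frac{1}{10853} + 110199 \cdot \frac{1}{52}\right)} = \frac{176}{200731} - \frac{1}{209854 \left(\frac{200375}{10853} + \frac{110199}{52}\right)} = \frac{176}{200731} - \frac{1}{209854 \cdot \frac{1206409247}{564356}} = \frac{176}{200731} - \frac{282178}{126584903059969} = \frac{22278886296682426}{25409514176130637339}$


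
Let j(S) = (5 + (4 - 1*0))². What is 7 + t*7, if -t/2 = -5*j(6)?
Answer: 5677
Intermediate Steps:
j(S) = 81 (j(S) = (5 + (4 + 0))² = (5 + 4)² = 9² = 81)
t = 810 (t = -(-10)*81 = -2*(-405) = 810)
7 + t*7 = 7 + 810*7 = 7 + 5670 = 5677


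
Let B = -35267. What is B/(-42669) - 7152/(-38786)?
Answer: 76047025/75225447 ≈ 1.0109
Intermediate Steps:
B/(-42669) - 7152/(-38786) = -35267/(-42669) - 7152/(-38786) = -35267*(-1/42669) - 7152*(-1/38786) = 35267/42669 + 3576/19393 = 76047025/75225447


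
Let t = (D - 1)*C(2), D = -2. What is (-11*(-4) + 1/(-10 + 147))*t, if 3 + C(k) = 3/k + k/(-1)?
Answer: 126609/274 ≈ 462.08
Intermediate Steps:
C(k) = -3 - k + 3/k (C(k) = -3 + (3/k + k/(-1)) = -3 + (3/k + k*(-1)) = -3 + (3/k - k) = -3 + (-k + 3/k) = -3 - k + 3/k)
t = 21/2 (t = (-2 - 1)*(-3 - 1*2 + 3/2) = -3*(-3 - 2 + 3*(½)) = -3*(-3 - 2 + 3/2) = -3*(-7/2) = 21/2 ≈ 10.500)
(-11*(-4) + 1/(-10 + 147))*t = (-11*(-4) + 1/(-10 + 147))*(21/2) = (44 + 1/137)*(21/2) = (6029/137)*(21/2) = 126609/274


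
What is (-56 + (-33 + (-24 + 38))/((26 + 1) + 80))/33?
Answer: -6011/3531 ≈ -1.7024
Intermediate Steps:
(-56 + (-33 + (-24 + 38))/((26 + 1) + 80))/33 = (-56 + (-33 + 14)/(27 + 80))/33 = (-56 - 19/107)/33 = (1/33)*(-6011/107) = -6011/3531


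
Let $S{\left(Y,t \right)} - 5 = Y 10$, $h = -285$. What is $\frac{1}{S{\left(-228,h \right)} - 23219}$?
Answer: $- \frac{1}{25494} \approx -3.9225 \cdot 10^{-5}$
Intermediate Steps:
$S{\left(Y,t \right)} = 5 + 10 Y$ ($S{\left(Y,t \right)} = 5 + Y 10 = 5 + 10 Y$)
$\frac{1}{S{\left(-228,h \right)} - 23219} = \frac{1}{\left(5 + 10 \left(-228\right)\right) - 23219} = \frac{1}{\left(5 - 2280\right) - 23219} = \frac{1}{-2275 - 23219} = \frac{1}{-25494} = - \frac{1}{25494}$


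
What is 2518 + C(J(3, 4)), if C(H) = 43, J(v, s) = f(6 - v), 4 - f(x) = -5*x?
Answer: 2561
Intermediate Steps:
f(x) = 4 + 5*x (f(x) = 4 - (-5)*x = 4 + 5*x)
J(v, s) = 34 - 5*v (J(v, s) = 4 + 5*(6 - v) = 4 + (30 - 5*v) = 34 - 5*v)
2518 + C(J(3, 4)) = 2518 + 43 = 2561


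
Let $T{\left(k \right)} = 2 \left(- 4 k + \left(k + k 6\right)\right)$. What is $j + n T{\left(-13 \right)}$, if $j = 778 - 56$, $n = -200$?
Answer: $16322$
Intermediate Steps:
$j = 722$
$T{\left(k \right)} = 6 k$ ($T{\left(k \right)} = 2 \left(- 4 k + \left(k + 6 k\right)\right) = 2 \left(- 4 k + 7 k\right) = 2 \cdot 3 k = 6 k$)
$j + n T{\left(-13 \right)} = 722 - 200 \cdot 6 \left(-13\right) = 722 - -15600 = 722 + 15600 = 16322$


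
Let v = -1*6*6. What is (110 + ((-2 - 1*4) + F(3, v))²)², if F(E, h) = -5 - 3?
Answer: 93636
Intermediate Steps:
v = -36 (v = -6*6 = -36)
F(E, h) = -8
(110 + ((-2 - 1*4) + F(3, v))²)² = (110 + ((-2 - 1*4) - 8)²)² = (110 + ((-2 - 4) - 8)²)² = (110 + (-6 - 8)²)² = (110 + (-14)²)² = (110 + 196)² = 306² = 93636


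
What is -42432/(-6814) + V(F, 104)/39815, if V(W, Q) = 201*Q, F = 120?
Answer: 915934968/135649705 ≈ 6.7522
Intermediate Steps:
-42432/(-6814) + V(F, 104)/39815 = -42432/(-6814) + (201*104)/39815 = -42432*(-1/6814) + 20904*(1/39815) = 21216/3407 + 20904/39815 = 915934968/135649705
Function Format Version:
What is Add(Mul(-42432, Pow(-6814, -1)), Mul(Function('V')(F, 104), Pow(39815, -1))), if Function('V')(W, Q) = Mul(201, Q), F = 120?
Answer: Rational(915934968, 135649705) ≈ 6.7522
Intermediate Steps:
Add(Mul(-42432, Pow(-6814, -1)), Mul(Function('V')(F, 104), Pow(39815, -1))) = Add(Mul(-42432, Pow(-6814, -1)), Mul(Mul(201, 104), Pow(39815, -1))) = Add(Mul(-42432, Rational(-1, 6814)), Mul(20904, Rational(1, 39815))) = Add(Rational(21216, 3407), Rational(20904, 39815)) = Rational(915934968, 135649705)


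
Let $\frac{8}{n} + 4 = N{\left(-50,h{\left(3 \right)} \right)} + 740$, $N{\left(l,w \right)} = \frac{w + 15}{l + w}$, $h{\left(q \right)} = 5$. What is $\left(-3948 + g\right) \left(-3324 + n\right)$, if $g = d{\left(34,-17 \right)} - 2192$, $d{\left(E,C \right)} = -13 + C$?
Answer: $\frac{6788483268}{331} \approx 2.0509 \cdot 10^{7}$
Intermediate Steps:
$N{\left(l,w \right)} = \frac{15 + w}{l + w}$
$n = \frac{18}{1655}$ ($n = \frac{8}{-4 + \left(\frac{15 + 5}{-50 + 5} + 740\right)} = \frac{8}{-4 + \left(\frac{1}{-45} \cdot 20 + 740\right)} = \frac{8}{-4 + \left(\left(- \frac{1}{45}\right) 20 + 740\right)} = \frac{8}{-4 + \left(- \frac{4}{9} + 740\right)} = \frac{8}{-4 + \frac{6656}{9}} = \frac{8}{\frac{6620}{9}} = 8 \cdot \frac{9}{6620} = \frac{18}{1655} \approx 0.010876$)
$g = -2222$ ($g = \left(-13 - 17\right) - 2192 = -30 - 2192 = -2222$)
$\left(-3948 + g\right) \left(-3324 + n\right) = \left(-3948 - 2222\right) \left(-3324 + \frac{18}{1655}\right) = \left(-6170\right) \left(- \frac{5501202}{1655}\right) = \frac{6788483268}{331}$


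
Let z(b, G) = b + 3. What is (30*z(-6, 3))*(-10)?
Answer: 900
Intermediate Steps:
z(b, G) = 3 + b
(30*z(-6, 3))*(-10) = (30*(3 - 6))*(-10) = (30*(-3))*(-10) = -90*(-10) = 900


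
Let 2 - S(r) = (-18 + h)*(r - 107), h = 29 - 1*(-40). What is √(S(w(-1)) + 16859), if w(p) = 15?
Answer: √21553 ≈ 146.81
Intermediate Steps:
h = 69 (h = 29 + 40 = 69)
S(r) = 5459 - 51*r (S(r) = 2 - (-18 + 69)*(r - 107) = 2 - 51*(-107 + r) = 2 - (-5457 + 51*r) = 2 + (5457 - 51*r) = 5459 - 51*r)
√(S(w(-1)) + 16859) = √((5459 - 51*15) + 16859) = √((5459 - 765) + 16859) = √(4694 + 16859) = √21553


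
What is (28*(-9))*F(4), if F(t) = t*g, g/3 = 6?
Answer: -18144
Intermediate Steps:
g = 18 (g = 3*6 = 18)
F(t) = 18*t (F(t) = t*18 = 18*t)
(28*(-9))*F(4) = (28*(-9))*(18*4) = -252*72 = -18144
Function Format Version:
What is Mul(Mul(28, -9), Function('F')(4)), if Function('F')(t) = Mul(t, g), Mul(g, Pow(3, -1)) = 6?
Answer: -18144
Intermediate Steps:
g = 18 (g = Mul(3, 6) = 18)
Function('F')(t) = Mul(18, t) (Function('F')(t) = Mul(t, 18) = Mul(18, t))
Mul(Mul(28, -9), Function('F')(4)) = Mul(Mul(28, -9), Mul(18, 4)) = Mul(-252, 72) = -18144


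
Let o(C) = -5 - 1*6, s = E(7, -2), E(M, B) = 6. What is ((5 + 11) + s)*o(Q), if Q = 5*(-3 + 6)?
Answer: -242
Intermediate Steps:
s = 6
Q = 15 (Q = 5*3 = 15)
o(C) = -11 (o(C) = -5 - 6 = -11)
((5 + 11) + s)*o(Q) = ((5 + 11) + 6)*(-11) = (16 + 6)*(-11) = 22*(-11) = -242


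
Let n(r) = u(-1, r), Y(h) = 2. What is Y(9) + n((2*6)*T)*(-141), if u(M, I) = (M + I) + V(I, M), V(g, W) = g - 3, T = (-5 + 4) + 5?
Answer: -12970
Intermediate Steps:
T = 4 (T = -1 + 5 = 4)
V(g, W) = -3 + g
u(M, I) = -3 + M + 2*I (u(M, I) = (M + I) + (-3 + I) = (I + M) + (-3 + I) = -3 + M + 2*I)
n(r) = -4 + 2*r (n(r) = -3 - 1 + 2*r = -4 + 2*r)
Y(9) + n((2*6)*T)*(-141) = 2 + (-4 + 2*((2*6)*4))*(-141) = 2 + (-4 + 2*(12*4))*(-141) = 2 + (-4 + 2*48)*(-141) = 2 + (-4 + 96)*(-141) = 2 + 92*(-141) = 2 - 12972 = -12970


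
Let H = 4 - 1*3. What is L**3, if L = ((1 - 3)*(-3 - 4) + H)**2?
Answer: 11390625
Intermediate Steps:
H = 1 (H = 4 - 3 = 1)
L = 225 (L = ((1 - 3)*(-3 - 4) + 1)**2 = (-2*(-7) + 1)**2 = (14 + 1)**2 = 15**2 = 225)
L**3 = 225**3 = 11390625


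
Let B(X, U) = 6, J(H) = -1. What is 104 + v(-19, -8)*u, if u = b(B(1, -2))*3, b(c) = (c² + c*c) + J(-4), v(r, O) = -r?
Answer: 4151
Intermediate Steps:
b(c) = -1 + 2*c² (b(c) = (c² + c*c) - 1 = (c² + c²) - 1 = 2*c² - 1 = -1 + 2*c²)
u = 213 (u = (-1 + 2*6²)*3 = (-1 + 2*36)*3 = (-1 + 72)*3 = 71*3 = 213)
104 + v(-19, -8)*u = 104 - 1*(-19)*213 = 104 + 19*213 = 104 + 4047 = 4151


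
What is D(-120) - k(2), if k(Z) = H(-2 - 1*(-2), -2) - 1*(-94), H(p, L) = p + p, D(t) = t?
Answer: -214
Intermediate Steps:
H(p, L) = 2*p
k(Z) = 94 (k(Z) = 2*(-2 - 1*(-2)) - 1*(-94) = 2*(-2 + 2) + 94 = 2*0 + 94 = 0 + 94 = 94)
D(-120) - k(2) = -120 - 1*94 = -120 - 94 = -214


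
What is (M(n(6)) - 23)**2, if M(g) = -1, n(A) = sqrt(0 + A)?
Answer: 576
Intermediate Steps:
n(A) = sqrt(A)
(M(n(6)) - 23)**2 = (-1 - 23)**2 = (-24)**2 = 576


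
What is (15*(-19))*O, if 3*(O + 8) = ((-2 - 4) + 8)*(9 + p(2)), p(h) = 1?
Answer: 380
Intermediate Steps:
O = -4/3 (O = -8 + (((-2 - 4) + 8)*(9 + 1))/3 = -8 + ((-6 + 8)*10)/3 = -8 + (2*10)/3 = -8 + (⅓)*20 = -8 + 20/3 = -4/3 ≈ -1.3333)
(15*(-19))*O = (15*(-19))*(-4/3) = -285*(-4/3) = 380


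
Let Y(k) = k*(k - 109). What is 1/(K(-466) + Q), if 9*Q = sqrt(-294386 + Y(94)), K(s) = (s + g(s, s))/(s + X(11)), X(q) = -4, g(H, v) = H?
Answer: 4435155/8176461868 - 497025*I*sqrt(73949)/8176461868 ≈ 0.00054243 - 0.01653*I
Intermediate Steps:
Y(k) = k*(-109 + k)
K(s) = 2*s/(-4 + s) (K(s) = (s + s)/(s - 4) = (2*s)/(-4 + s) = 2*s/(-4 + s))
Q = 2*I*sqrt(73949)/9 (Q = sqrt(-294386 + 94*(-109 + 94))/9 = sqrt(-294386 + 94*(-15))/9 = sqrt(-294386 - 1410)/9 = sqrt(-295796)/9 = (2*I*sqrt(73949))/9 = 2*I*sqrt(73949)/9 ≈ 60.43*I)
1/(K(-466) + Q) = 1/(2*(-466)/(-4 - 466) + 2*I*sqrt(73949)/9) = 1/(2*(-466)/(-470) + 2*I*sqrt(73949)/9) = 1/(2*(-466)*(-1/470) + 2*I*sqrt(73949)/9) = 1/(466/235 + 2*I*sqrt(73949)/9)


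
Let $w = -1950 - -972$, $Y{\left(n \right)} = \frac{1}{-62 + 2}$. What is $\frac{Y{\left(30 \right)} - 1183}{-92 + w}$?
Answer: $\frac{70981}{64200} \approx 1.1056$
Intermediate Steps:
$Y{\left(n \right)} = - \frac{1}{60}$ ($Y{\left(n \right)} = \frac{1}{-60} = - \frac{1}{60}$)
$w = -978$ ($w = -1950 + 972 = -978$)
$\frac{Y{\left(30 \right)} - 1183}{-92 + w} = \frac{- \frac{1}{60} - 1183}{-92 - 978} = - \frac{70981}{60 \left(-1070\right)} = \left(- \frac{70981}{60}\right) \left(- \frac{1}{1070}\right) = \frac{70981}{64200}$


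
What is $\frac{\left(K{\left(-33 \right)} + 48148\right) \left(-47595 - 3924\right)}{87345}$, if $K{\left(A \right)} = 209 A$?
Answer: $- \frac{708403423}{29115} \approx -24331.0$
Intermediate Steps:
$\frac{\left(K{\left(-33 \right)} + 48148\right) \left(-47595 - 3924\right)}{87345} = \frac{\left(209 \left(-33\right) + 48148\right) \left(-47595 - 3924\right)}{87345} = \left(-6897 + 48148\right) \left(-51519\right) \frac{1}{87345} = 41251 \left(-51519\right) \frac{1}{87345} = \left(-2125210269\right) \frac{1}{87345} = - \frac{708403423}{29115}$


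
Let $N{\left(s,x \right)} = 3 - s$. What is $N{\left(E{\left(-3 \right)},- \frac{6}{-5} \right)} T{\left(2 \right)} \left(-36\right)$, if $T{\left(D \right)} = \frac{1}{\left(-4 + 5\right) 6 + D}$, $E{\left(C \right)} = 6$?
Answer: $\frac{27}{2} \approx 13.5$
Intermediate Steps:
$T{\left(D \right)} = \frac{1}{6 + D}$ ($T{\left(D \right)} = \frac{1}{1 \cdot 6 + D} = \frac{1}{6 + D}$)
$N{\left(E{\left(-3 \right)},- \frac{6}{-5} \right)} T{\left(2 \right)} \left(-36\right) = \frac{3 - 6}{6 + 2} \left(-36\right) = \frac{3 - 6}{8} \left(-36\right) = \left(-3\right) \frac{1}{8} \left(-36\right) = \left(- \frac{3}{8}\right) \left(-36\right) = \frac{27}{2}$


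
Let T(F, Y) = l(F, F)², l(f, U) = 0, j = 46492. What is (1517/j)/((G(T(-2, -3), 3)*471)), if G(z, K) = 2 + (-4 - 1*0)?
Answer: -1517/43795464 ≈ -3.4638e-5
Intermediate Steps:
T(F, Y) = 0 (T(F, Y) = 0² = 0)
G(z, K) = -2 (G(z, K) = 2 + (-4 + 0) = 2 - 4 = -2)
(1517/j)/((G(T(-2, -3), 3)*471)) = (1517/46492)/((-2*471)) = (1517*(1/46492))/(-942) = (1517/46492)*(-1/942) = -1517/43795464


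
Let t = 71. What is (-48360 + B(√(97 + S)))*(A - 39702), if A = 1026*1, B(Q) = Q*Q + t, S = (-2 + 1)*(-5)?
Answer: 1863680412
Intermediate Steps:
S = 5 (S = -1*(-5) = 5)
B(Q) = 71 + Q² (B(Q) = Q*Q + 71 = Q² + 71 = 71 + Q²)
A = 1026
(-48360 + B(√(97 + S)))*(A - 39702) = (-48360 + (71 + (√(97 + 5))²))*(1026 - 39702) = (-48360 + (71 + (√102)²))*(-38676) = (-48360 + (71 + 102))*(-38676) = (-48360 + 173)*(-38676) = -48187*(-38676) = 1863680412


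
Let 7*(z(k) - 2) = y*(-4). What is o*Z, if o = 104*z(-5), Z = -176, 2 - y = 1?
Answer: -183040/7 ≈ -26149.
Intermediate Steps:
y = 1 (y = 2 - 1*1 = 2 - 1 = 1)
z(k) = 10/7 (z(k) = 2 + (1*(-4))/7 = 2 + (⅐)*(-4) = 2 - 4/7 = 10/7)
o = 1040/7 (o = 104*(10/7) = 1040/7 ≈ 148.57)
o*Z = (1040/7)*(-176) = -183040/7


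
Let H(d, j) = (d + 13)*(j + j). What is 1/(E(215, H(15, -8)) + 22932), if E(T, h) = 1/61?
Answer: 61/1398853 ≈ 4.3607e-5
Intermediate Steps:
H(d, j) = 2*j*(13 + d) (H(d, j) = (13 + d)*(2*j) = 2*j*(13 + d))
E(T, h) = 1/61
1/(E(215, H(15, -8)) + 22932) = 1/(1/61 + 22932) = 1/(1398853/61) = 61/1398853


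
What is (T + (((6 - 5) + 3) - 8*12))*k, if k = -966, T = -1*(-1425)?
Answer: -1287678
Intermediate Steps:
T = 1425
(T + (((6 - 5) + 3) - 8*12))*k = (1425 + (((6 - 5) + 3) - 8*12))*(-966) = (1425 + ((1 + 3) - 96))*(-966) = (1425 + (4 - 96))*(-966) = (1425 - 92)*(-966) = 1333*(-966) = -1287678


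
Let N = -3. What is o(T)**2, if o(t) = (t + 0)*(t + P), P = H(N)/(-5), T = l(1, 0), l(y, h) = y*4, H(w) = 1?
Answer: 5776/25 ≈ 231.04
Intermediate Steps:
l(y, h) = 4*y
T = 4 (T = 4*1 = 4)
P = -1/5 (P = 1/(-5) = 1*(-1/5) = -1/5 ≈ -0.20000)
o(t) = t*(-1/5 + t) (o(t) = (t + 0)*(t - 1/5) = t*(-1/5 + t))
o(T)**2 = (4*(-1/5 + 4))**2 = (4*(19/5))**2 = (76/5)**2 = 5776/25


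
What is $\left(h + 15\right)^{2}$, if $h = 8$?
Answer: $529$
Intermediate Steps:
$\left(h + 15\right)^{2} = \left(8 + 15\right)^{2} = 23^{2} = 529$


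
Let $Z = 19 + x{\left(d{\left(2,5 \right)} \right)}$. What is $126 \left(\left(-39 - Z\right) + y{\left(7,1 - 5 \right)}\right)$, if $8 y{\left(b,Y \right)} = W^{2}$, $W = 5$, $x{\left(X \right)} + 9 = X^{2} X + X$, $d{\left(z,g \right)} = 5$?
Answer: $- \frac{88641}{4} \approx -22160.0$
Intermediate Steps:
$x{\left(X \right)} = -9 + X + X^{3}$ ($x{\left(X \right)} = -9 + \left(X^{2} X + X\right) = -9 + \left(X^{3} + X\right) = -9 + \left(X + X^{3}\right) = -9 + X + X^{3}$)
$Z = 140$ ($Z = 19 + \left(-9 + 5 + 5^{3}\right) = 19 + \left(-9 + 5 + 125\right) = 19 + 121 = 140$)
$y{\left(b,Y \right)} = \frac{25}{8}$ ($y{\left(b,Y \right)} = \frac{5^{2}}{8} = \frac{1}{8} \cdot 25 = \frac{25}{8}$)
$126 \left(\left(-39 - Z\right) + y{\left(7,1 - 5 \right)}\right) = 126 \left(\left(-39 - 140\right) + \frac{25}{8}\right) = 126 \left(-179 + \frac{25}{8}\right) = 126 \left(- \frac{1407}{8}\right) = - \frac{88641}{4}$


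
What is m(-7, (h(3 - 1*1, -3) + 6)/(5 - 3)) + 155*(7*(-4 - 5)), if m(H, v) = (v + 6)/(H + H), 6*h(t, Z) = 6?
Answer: -273439/28 ≈ -9765.7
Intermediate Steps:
h(t, Z) = 1 (h(t, Z) = (⅙)*6 = 1)
m(H, v) = (6 + v)/(2*H) (m(H, v) = (6 + v)/((2*H)) = (6 + v)*(1/(2*H)) = (6 + v)/(2*H))
m(-7, (h(3 - 1*1, -3) + 6)/(5 - 3)) + 155*(7*(-4 - 5)) = (½)*(6 + (1 + 6)/(5 - 3))/(-7) + 155*(7*(-4 - 5)) = (½)*(-⅐)*(6 + 7/2) + 155*(7*(-9)) = (½)*(-⅐)*(6 + 7*(½)) + 155*(-63) = (½)*(-⅐)*(6 + 7/2) - 9765 = (½)*(-⅐)*(19/2) - 9765 = -19/28 - 9765 = -273439/28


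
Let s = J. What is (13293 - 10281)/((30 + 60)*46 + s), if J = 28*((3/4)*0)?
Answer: 251/345 ≈ 0.72754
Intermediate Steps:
J = 0 (J = 28*((3*(¼))*0) = 28*((¾)*0) = 28*0 = 0)
s = 0
(13293 - 10281)/((30 + 60)*46 + s) = (13293 - 10281)/((30 + 60)*46 + 0) = 3012/(90*46 + 0) = 3012/(4140 + 0) = 3012/4140 = 3012*(1/4140) = 251/345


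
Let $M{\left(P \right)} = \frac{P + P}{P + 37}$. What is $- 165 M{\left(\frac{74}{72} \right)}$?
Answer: $- \frac{330}{37} \approx -8.9189$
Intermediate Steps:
$M{\left(P \right)} = \frac{2 P}{37 + P}$
$- 165 M{\left(\frac{74}{72} \right)} = - 165 \frac{2 \cdot \frac{74}{72}}{37 + \frac{74}{72}} = - 165 \frac{2 \cdot 74 \cdot \frac{1}{72}}{37 + 74 \cdot \frac{1}{72}} = - 165 \cdot 2 \cdot \frac{37}{36} \frac{1}{37 + \frac{37}{36}} = - 165 \cdot 2 \cdot \frac{37}{36} \frac{1}{\frac{1369}{36}} = - 165 \cdot 2 \cdot \frac{37}{36} \cdot \frac{36}{1369} = \left(-165\right) \frac{2}{37} = - \frac{330}{37}$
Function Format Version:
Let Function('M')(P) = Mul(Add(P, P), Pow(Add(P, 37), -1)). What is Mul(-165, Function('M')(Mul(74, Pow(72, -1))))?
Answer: Rational(-330, 37) ≈ -8.9189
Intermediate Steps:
Function('M')(P) = Mul(2, P, Pow(Add(37, P), -1)) (Function('M')(P) = Mul(Mul(2, P), Pow(Add(37, P), -1)) = Mul(2, P, Pow(Add(37, P), -1)))
Mul(-165, Function('M')(Mul(74, Pow(72, -1)))) = Mul(-165, Mul(2, Mul(74, Pow(72, -1)), Pow(Add(37, Mul(74, Pow(72, -1))), -1))) = Mul(-165, Mul(2, Mul(74, Rational(1, 72)), Pow(Add(37, Mul(74, Rational(1, 72))), -1))) = Mul(-165, Mul(2, Rational(37, 36), Pow(Add(37, Rational(37, 36)), -1))) = Mul(-165, Mul(2, Rational(37, 36), Pow(Rational(1369, 36), -1))) = Mul(-165, Mul(2, Rational(37, 36), Rational(36, 1369))) = Mul(-165, Rational(2, 37)) = Rational(-330, 37)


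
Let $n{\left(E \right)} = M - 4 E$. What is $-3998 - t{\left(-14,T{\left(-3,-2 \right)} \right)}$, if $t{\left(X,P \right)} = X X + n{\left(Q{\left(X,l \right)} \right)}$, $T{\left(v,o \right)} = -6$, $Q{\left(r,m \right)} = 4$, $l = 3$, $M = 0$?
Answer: $-4178$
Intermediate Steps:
$n{\left(E \right)} = - 4 E$ ($n{\left(E \right)} = 0 - 4 E = - 4 E$)
$t{\left(X,P \right)} = -16 + X^{2}$ ($t{\left(X,P \right)} = X X - 16 = X^{2} - 16 = -16 + X^{2}$)
$-3998 - t{\left(-14,T{\left(-3,-2 \right)} \right)} = -3998 - \left(-16 + \left(-14\right)^{2}\right) = -3998 - \left(-16 + 196\right) = -3998 - 180 = -4178$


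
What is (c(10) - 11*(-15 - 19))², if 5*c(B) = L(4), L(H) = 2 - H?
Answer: 3489424/25 ≈ 1.3958e+5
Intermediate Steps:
c(B) = -⅖ (c(B) = (2 - 1*4)/5 = (2 - 4)/5 = (⅕)*(-2) = -⅖)
(c(10) - 11*(-15 - 19))² = (-⅖ - 11*(-15 - 19))² = (-⅖ - 11*(-34))² = (-⅖ + 374)² = (1868/5)² = 3489424/25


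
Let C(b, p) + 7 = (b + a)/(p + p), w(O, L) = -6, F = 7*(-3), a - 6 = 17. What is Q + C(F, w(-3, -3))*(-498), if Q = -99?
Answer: 3470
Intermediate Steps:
a = 23 (a = 6 + 17 = 23)
F = -21
C(b, p) = -7 + (23 + b)/(2*p) (C(b, p) = -7 + (b + 23)/(p + p) = -7 + (23 + b)/((2*p)) = -7 + (23 + b)*(1/(2*p)) = -7 + (23 + b)/(2*p))
Q + C(F, w(-3, -3))*(-498) = -99 + ((½)*(23 - 21 - 14*(-6))/(-6))*(-498) = -99 + ((½)*(-⅙)*(23 - 21 + 84))*(-498) = -99 + ((½)*(-⅙)*86)*(-498) = -99 - 43/6*(-498) = -99 + 3569 = 3470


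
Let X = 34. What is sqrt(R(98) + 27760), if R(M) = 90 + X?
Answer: 2*sqrt(6971) ≈ 166.99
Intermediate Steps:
R(M) = 124 (R(M) = 90 + 34 = 124)
sqrt(R(98) + 27760) = sqrt(124 + 27760) = sqrt(27884) = 2*sqrt(6971)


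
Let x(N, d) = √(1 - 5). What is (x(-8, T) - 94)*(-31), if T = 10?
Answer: 2914 - 62*I ≈ 2914.0 - 62.0*I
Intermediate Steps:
x(N, d) = 2*I (x(N, d) = √(-4) = 2*I)
(x(-8, T) - 94)*(-31) = (2*I - 94)*(-31) = (-94 + 2*I)*(-31) = 2914 - 62*I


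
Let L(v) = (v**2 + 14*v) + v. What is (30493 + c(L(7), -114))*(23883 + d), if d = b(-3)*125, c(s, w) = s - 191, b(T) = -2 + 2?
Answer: 727380648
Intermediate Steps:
b(T) = 0
L(v) = v**2 + 15*v
c(s, w) = -191 + s
d = 0 (d = 0*125 = 0)
(30493 + c(L(7), -114))*(23883 + d) = (30493 + (-191 + 7*(15 + 7)))*(23883 + 0) = (30493 + (-191 + 7*22))*23883 = (30493 + (-191 + 154))*23883 = (30493 - 37)*23883 = 30456*23883 = 727380648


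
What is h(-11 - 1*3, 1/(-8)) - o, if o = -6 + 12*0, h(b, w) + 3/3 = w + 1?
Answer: 47/8 ≈ 5.8750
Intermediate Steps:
h(b, w) = w (h(b, w) = -1 + (w + 1) = -1 + (1 + w) = w)
o = -6 (o = -6 + 0 = -6)
h(-11 - 1*3, 1/(-8)) - o = 1/(-8) - 1*(-6) = -⅛ + 6 = 47/8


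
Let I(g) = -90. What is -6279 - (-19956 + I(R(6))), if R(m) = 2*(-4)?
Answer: 13767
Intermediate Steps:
R(m) = -8
-6279 - (-19956 + I(R(6))) = -6279 - (-19956 - 90) = -6279 - 1*(-20046) = -6279 + 20046 = 13767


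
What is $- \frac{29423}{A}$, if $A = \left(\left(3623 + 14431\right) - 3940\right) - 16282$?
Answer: $\frac{29423}{2168} \approx 13.571$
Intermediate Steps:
$A = -2168$ ($A = \left(18054 - 3940\right) - 16282 = 14114 - 16282 = -2168$)
$- \frac{29423}{A} = - \frac{29423}{-2168} = \left(-29423\right) \left(- \frac{1}{2168}\right) = \frac{29423}{2168}$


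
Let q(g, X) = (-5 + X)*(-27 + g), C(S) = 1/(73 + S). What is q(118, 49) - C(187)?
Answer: 1041039/260 ≈ 4004.0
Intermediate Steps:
q(g, X) = (-27 + g)*(-5 + X)
q(118, 49) - C(187) = (135 - 27*49 - 5*118 + 49*118) - 1/(73 + 187) = (135 - 1323 - 590 + 5782) - 1/260 = 4004 - 1*1/260 = 4004 - 1/260 = 1041039/260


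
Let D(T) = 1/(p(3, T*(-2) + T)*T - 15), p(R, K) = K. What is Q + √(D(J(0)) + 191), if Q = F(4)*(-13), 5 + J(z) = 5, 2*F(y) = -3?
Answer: 39/2 + 4*√2685/15 ≈ 33.318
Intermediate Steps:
F(y) = -3/2 (F(y) = (½)*(-3) = -3/2)
J(z) = 0 (J(z) = -5 + 5 = 0)
Q = 39/2 (Q = -3/2*(-13) = 39/2 ≈ 19.500)
D(T) = 1/(-15 - T²) (D(T) = 1/((T*(-2) + T)*T - 15) = 1/((-2*T + T)*T - 15) = 1/((-T)*T - 15) = 1/(-T² - 15) = 1/(-15 - T²))
Q + √(D(J(0)) + 191) = 39/2 + √(1/(-15 - 1*0²) + 191) = 39/2 + √(1/(-15 - 1*0) + 191) = 39/2 + √(1/(-15 + 0) + 191) = 39/2 + √(1/(-15) + 191) = 39/2 + √(-1/15 + 191) = 39/2 + √(2864/15) = 39/2 + 4*√2685/15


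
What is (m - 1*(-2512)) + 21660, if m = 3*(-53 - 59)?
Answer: 23836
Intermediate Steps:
m = -336 (m = 3*(-112) = -336)
(m - 1*(-2512)) + 21660 = (-336 - 1*(-2512)) + 21660 = (-336 + 2512) + 21660 = 2176 + 21660 = 23836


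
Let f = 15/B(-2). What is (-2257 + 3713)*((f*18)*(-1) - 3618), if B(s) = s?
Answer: -5071248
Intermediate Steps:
f = -15/2 (f = 15/(-2) = 15*(-1/2) = -15/2 ≈ -7.5000)
(-2257 + 3713)*((f*18)*(-1) - 3618) = (-2257 + 3713)*(-15/2*18*(-1) - 3618) = 1456*(-135*(-1) - 3618) = 1456*(135 - 3618) = 1456*(-3483) = -5071248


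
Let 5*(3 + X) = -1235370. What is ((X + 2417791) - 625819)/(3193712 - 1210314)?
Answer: 1544895/1983398 ≈ 0.77891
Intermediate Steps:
X = -247077 (X = -3 + (⅕)*(-1235370) = -3 - 247074 = -247077)
((X + 2417791) - 625819)/(3193712 - 1210314) = ((-247077 + 2417791) - 625819)/(3193712 - 1210314) = (2170714 - 625819)/1983398 = 1544895*(1/1983398) = 1544895/1983398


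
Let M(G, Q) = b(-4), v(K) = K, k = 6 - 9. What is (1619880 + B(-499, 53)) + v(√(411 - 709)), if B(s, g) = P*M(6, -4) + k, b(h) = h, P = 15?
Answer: 1619817 + I*√298 ≈ 1.6198e+6 + 17.263*I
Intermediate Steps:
k = -3
M(G, Q) = -4
B(s, g) = -63 (B(s, g) = 15*(-4) - 3 = -60 - 3 = -63)
(1619880 + B(-499, 53)) + v(√(411 - 709)) = (1619880 - 63) + √(411 - 709) = 1619817 + √(-298) = 1619817 + I*√298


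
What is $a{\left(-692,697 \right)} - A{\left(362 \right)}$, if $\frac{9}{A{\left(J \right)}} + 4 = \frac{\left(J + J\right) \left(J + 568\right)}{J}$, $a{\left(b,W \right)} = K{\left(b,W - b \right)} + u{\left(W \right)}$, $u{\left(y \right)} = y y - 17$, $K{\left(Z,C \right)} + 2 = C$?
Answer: $\frac{904204215}{1856} \approx 4.8718 \cdot 10^{5}$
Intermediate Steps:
$K{\left(Z,C \right)} = -2 + C$
$u{\left(y \right)} = -17 + y^{2}$ ($u{\left(y \right)} = y^{2} - 17 = -17 + y^{2}$)
$a{\left(b,W \right)} = -19 + W + W^{2} - b$ ($a{\left(b,W \right)} = \left(-2 + \left(W - b\right)\right) + \left(-17 + W^{2}\right) = \left(-2 + W - b\right) + \left(-17 + W^{2}\right) = -19 + W + W^{2} - b$)
$A{\left(J \right)} = \frac{9}{1132 + 2 J}$ ($A{\left(J \right)} = \frac{9}{-4 + \frac{\left(J + J\right) \left(J + 568\right)}{J}} = \frac{9}{-4 + \frac{2 J \left(568 + J\right)}{J}} = \frac{9}{-4 + \left(1136 + 2 J\right)} = \frac{9}{1132 + 2 J}$)
$a{\left(-692,697 \right)} - A{\left(362 \right)} = \left(-19 + 697 + 697^{2} - -692\right) - \frac{9}{2 \left(566 + 362\right)} = \left(-19 + 697 + 485809 + 692\right) - \frac{9}{2 \cdot 928} = 487179 - \frac{9}{2} \cdot \frac{1}{928} = 487179 - \frac{9}{1856} = \frac{904204215}{1856}$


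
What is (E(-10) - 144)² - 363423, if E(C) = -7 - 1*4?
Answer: -339398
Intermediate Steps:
E(C) = -11 (E(C) = -7 - 4 = -11)
(E(-10) - 144)² - 363423 = (-11 - 144)² - 363423 = (-155)² - 363423 = 24025 - 363423 = -339398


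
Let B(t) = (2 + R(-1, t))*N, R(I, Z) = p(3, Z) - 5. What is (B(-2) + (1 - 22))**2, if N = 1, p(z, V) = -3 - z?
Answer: 900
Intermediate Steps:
R(I, Z) = -11 (R(I, Z) = (-3 - 1*3) - 5 = (-3 - 3) - 5 = -6 - 5 = -11)
B(t) = -9 (B(t) = (2 - 11)*1 = -9*1 = -9)
(B(-2) + (1 - 22))**2 = (-9 + (1 - 22))**2 = (-9 - 21)**2 = (-30)**2 = 900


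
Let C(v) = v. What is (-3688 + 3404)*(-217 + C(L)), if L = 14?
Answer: 57652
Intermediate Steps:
(-3688 + 3404)*(-217 + C(L)) = (-3688 + 3404)*(-217 + 14) = -284*(-203) = 57652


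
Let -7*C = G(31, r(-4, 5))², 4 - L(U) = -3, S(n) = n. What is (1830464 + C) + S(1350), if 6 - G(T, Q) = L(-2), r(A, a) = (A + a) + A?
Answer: 12822697/7 ≈ 1.8318e+6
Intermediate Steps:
r(A, a) = a + 2*A
L(U) = 7 (L(U) = 4 - 1*(-3) = 4 + 3 = 7)
G(T, Q) = -1 (G(T, Q) = 6 - 1*7 = 6 - 7 = -1)
C = -⅐ (C = -⅐*(-1)² = -⅐*1 = -⅐ ≈ -0.14286)
(1830464 + C) + S(1350) = (1830464 - ⅐) + 1350 = 12813247/7 + 1350 = 12822697/7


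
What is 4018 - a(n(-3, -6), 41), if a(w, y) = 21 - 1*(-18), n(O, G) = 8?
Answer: 3979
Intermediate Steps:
a(w, y) = 39 (a(w, y) = 21 + 18 = 39)
4018 - a(n(-3, -6), 41) = 4018 - 1*39 = 4018 - 39 = 3979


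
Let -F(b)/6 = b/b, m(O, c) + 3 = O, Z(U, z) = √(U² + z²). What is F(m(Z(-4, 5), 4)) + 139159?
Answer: 139153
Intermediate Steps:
m(O, c) = -3 + O
F(b) = -6 (F(b) = -6*b/b = -6*1 = -6)
F(m(Z(-4, 5), 4)) + 139159 = -6 + 139159 = 139153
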